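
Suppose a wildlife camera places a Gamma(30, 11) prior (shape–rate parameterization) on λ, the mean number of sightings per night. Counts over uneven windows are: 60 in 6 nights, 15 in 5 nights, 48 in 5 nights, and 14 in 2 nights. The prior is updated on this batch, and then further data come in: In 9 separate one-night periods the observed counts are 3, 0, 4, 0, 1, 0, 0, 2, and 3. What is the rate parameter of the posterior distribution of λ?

38

Total count: 60 + 15 + 48 + 14 = 137.
Total exposure: 6 + 5 + 5 + 2 = 18 nights.
After the first batch: Gamma(30 + 137, 11 + 18) = Gamma(167, 29).
Total count: 3 + 0 + 4 + 0 + 1 + 0 + 0 + 2 + 3 = 13.
Total exposure: 9 nights.
After the second batch: Gamma(167 + 13, 29 + 9) = Gamma(180, 38).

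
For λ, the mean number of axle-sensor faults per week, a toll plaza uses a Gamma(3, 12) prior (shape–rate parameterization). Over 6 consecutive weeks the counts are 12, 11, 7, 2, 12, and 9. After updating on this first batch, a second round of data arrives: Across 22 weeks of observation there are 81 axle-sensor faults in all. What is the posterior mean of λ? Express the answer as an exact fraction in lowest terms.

Total count: 12 + 11 + 7 + 2 + 12 + 9 = 53.
Total exposure: 6 weeks.
After the first batch: Gamma(3 + 53, 12 + 6) = Gamma(56, 18).
Total count 81 over total exposure 22 weeks.
After the second batch: Gamma(56 + 81, 18 + 22) = Gamma(137, 40).
Posterior mean = α'/β' = 137/40.

137/40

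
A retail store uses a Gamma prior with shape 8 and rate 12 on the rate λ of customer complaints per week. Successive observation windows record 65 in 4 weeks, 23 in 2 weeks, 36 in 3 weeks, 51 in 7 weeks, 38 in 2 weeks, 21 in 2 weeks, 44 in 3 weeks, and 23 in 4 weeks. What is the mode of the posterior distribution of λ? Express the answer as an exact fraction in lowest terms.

308/39

Total count: 65 + 23 + 36 + 51 + 38 + 21 + 44 + 23 = 301.
Total exposure: 4 + 2 + 3 + 7 + 2 + 2 + 3 + 4 = 27 weeks.
By Gamma–Poisson conjugacy, the posterior is Gamma(α + Σx, β + Σt) = Gamma(8 + 301, 12 + 27) = Gamma(309, 39).
Posterior mode = (α'−1)/β' = 308/39.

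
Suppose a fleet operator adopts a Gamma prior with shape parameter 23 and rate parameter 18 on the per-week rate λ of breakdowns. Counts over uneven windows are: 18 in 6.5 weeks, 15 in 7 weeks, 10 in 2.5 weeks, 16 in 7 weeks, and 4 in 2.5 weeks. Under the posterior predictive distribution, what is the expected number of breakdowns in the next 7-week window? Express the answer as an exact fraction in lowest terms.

1204/87

Total count: 18 + 15 + 10 + 16 + 4 = 63.
Total exposure: 6.5 + 7 + 2.5 + 7 + 2.5 = 25.5 weeks.
By Gamma–Poisson conjugacy, the posterior is Gamma(α + Σx, β + Σt) = Gamma(23 + 63, 18 + 25.5) = Gamma(86, 87/2).
Predictive mean over a 7-week window = T·E[λ|data] = 7·86/(87/2) = 1204/87.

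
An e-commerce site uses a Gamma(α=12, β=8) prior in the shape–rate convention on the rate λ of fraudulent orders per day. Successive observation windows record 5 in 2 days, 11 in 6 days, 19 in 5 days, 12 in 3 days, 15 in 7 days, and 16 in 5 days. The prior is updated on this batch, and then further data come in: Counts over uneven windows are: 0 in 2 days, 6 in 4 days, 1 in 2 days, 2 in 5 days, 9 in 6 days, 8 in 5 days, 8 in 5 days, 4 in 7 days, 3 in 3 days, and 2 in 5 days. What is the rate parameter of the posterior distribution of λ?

Total count: 5 + 11 + 19 + 12 + 15 + 16 = 78.
Total exposure: 2 + 6 + 5 + 3 + 7 + 5 = 28 days.
After the first batch: Gamma(12 + 78, 8 + 28) = Gamma(90, 36).
Total count: 0 + 6 + 1 + 2 + 9 + 8 + 8 + 4 + 3 + 2 = 43.
Total exposure: 2 + 4 + 2 + 5 + 6 + 5 + 5 + 7 + 3 + 5 = 44 days.
After the second batch: Gamma(90 + 43, 36 + 44) = Gamma(133, 80).

80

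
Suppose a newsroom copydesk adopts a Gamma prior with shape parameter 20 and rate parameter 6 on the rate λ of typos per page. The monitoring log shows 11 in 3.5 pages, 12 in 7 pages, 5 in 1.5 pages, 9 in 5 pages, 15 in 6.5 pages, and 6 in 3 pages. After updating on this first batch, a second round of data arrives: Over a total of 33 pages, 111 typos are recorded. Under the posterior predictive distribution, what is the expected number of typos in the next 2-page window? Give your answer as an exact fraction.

756/131

Total count: 11 + 12 + 5 + 9 + 15 + 6 = 58.
Total exposure: 3.5 + 7 + 1.5 + 5 + 6.5 + 3 = 26.5 pages.
After the first batch: Gamma(20 + 58, 6 + 26.5) = Gamma(78, 65/2).
Total count 111 over total exposure 33 pages.
After the second batch: Gamma(78 + 111, 65/2 + 33) = Gamma(189, 131/2).
Predictive mean over a 2-page window = T·E[λ|data] = 2·189/(131/2) = 756/131.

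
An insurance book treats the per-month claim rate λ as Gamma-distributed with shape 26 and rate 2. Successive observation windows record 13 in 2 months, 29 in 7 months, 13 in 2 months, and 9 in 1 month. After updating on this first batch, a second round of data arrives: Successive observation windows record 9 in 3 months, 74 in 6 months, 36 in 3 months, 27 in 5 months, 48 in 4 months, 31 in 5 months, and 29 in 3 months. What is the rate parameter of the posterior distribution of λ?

43

Total count: 13 + 29 + 13 + 9 = 64.
Total exposure: 2 + 7 + 2 + 1 = 12 months.
After the first batch: Gamma(26 + 64, 2 + 12) = Gamma(90, 14).
Total count: 9 + 74 + 36 + 27 + 48 + 31 + 29 = 254.
Total exposure: 3 + 6 + 3 + 5 + 4 + 5 + 3 = 29 months.
After the second batch: Gamma(90 + 254, 14 + 29) = Gamma(344, 43).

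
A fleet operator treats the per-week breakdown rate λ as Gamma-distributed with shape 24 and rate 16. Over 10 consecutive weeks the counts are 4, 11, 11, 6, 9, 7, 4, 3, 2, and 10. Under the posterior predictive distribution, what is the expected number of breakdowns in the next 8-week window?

28

Total count: 4 + 11 + 11 + 6 + 9 + 7 + 4 + 3 + 2 + 10 = 67.
Total exposure: 10 weeks.
Gamma(α, β) with Poisson data over total exposure Σt gives posterior Gamma(α+Σx, β+Σt) = Gamma(91, 26).
Predictive mean over an 8-week window = T·E[λ|data] = 8·91/26 = 28.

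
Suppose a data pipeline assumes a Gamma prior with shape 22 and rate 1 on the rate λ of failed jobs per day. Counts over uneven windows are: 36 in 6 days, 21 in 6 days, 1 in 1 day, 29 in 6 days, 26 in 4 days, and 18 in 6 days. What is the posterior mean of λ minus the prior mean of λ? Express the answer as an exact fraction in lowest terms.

-169/10

Total count: 36 + 21 + 1 + 29 + 26 + 18 = 131.
Total exposure: 6 + 6 + 1 + 6 + 4 + 6 = 29 days.
Gamma(α, β) with Poisson data over total exposure Σt gives posterior Gamma(α+Σx, β+Σt) = Gamma(153, 30).
Posterior mean = 153/30 = 51/10; prior mean = 22/1 = 22. Difference = 51/10 − 22 = -169/10.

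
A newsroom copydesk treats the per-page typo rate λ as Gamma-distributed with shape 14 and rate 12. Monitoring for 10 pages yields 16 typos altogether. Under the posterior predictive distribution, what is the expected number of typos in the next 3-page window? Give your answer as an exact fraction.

45/11

Total count 16 over total exposure 10 pages.
The Gamma prior is conjugate for the Poisson rate, so λ | data ~ Gamma(14+16, 12+10) = Gamma(30, 22).
Predictive mean over a 3-page window = T·E[λ|data] = 3·30/22 = 45/11.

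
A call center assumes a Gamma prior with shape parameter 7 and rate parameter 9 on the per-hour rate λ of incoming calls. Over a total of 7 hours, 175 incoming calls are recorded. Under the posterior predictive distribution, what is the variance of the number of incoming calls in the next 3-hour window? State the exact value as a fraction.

Total count 175 over total exposure 7 hours.
Gamma(α, β) with Poisson data over total exposure Σt gives posterior Gamma(α+Σx, β+Σt) = Gamma(182, 16).
The posterior predictive for a window of length T is Negative Binomial with variance T·α'·(β'+T)/β'² = 3·182·19/256 = 5187/128.

5187/128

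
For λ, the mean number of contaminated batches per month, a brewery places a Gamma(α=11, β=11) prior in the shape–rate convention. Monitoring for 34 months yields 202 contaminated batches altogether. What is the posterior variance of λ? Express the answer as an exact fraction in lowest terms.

Total count 202 over total exposure 34 months.
The Gamma prior is conjugate for the Poisson rate, so λ | data ~ Gamma(11+202, 11+34) = Gamma(213, 45).
Posterior variance = α'/β'² = 213/2025 = 71/675.

71/675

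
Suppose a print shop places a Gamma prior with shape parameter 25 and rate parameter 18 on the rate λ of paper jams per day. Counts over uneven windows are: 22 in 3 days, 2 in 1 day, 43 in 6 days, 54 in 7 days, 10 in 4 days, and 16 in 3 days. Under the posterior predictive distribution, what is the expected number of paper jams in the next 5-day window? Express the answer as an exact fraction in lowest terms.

Total count: 22 + 2 + 43 + 54 + 10 + 16 = 147.
Total exposure: 3 + 1 + 6 + 7 + 4 + 3 = 24 days.
Conjugate update: add total count to the shape and total exposure to the rate, giving Gamma(172, 42).
Predictive mean over a 5-day window = T·E[λ|data] = 5·172/42 = 430/21.

430/21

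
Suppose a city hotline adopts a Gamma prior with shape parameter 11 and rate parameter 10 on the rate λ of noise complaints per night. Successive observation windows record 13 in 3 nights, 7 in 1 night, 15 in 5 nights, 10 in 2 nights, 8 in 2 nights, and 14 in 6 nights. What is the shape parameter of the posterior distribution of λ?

78

Total count: 13 + 7 + 15 + 10 + 8 + 14 = 67.
Total exposure: 3 + 1 + 5 + 2 + 2 + 6 = 19 nights.
Gamma(α, β) with Poisson data over total exposure Σt gives posterior Gamma(α+Σx, β+Σt) = Gamma(78, 29).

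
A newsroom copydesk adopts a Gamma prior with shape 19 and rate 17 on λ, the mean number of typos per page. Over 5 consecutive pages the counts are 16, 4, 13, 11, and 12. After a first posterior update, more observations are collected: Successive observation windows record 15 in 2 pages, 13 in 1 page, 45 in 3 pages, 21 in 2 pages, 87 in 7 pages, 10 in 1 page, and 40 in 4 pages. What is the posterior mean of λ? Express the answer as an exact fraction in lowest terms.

51/7

Total count: 16 + 4 + 13 + 11 + 12 = 56.
Total exposure: 5 pages.
After the first batch: Gamma(19 + 56, 17 + 5) = Gamma(75, 22).
Total count: 15 + 13 + 45 + 21 + 87 + 10 + 40 = 231.
Total exposure: 2 + 1 + 3 + 2 + 7 + 1 + 4 = 20 pages.
After the second batch: Gamma(75 + 231, 22 + 20) = Gamma(306, 42).
Posterior mean = α'/β' = 306/42 = 51/7.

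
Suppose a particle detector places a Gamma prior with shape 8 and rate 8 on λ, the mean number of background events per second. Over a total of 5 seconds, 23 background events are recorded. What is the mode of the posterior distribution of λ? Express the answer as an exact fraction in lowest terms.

30/13

Total count 23 over total exposure 5 seconds.
Conjugate update: add total count to the shape and total exposure to the rate, giving Gamma(31, 13).
Posterior mode = (α'−1)/β' = 30/13.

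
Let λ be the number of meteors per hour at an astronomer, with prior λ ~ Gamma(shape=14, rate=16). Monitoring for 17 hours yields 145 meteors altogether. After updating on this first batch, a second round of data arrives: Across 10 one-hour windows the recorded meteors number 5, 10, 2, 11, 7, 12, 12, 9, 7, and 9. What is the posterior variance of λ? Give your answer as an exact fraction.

243/1849

Total count 145 over total exposure 17 hours.
After the first batch: Gamma(14 + 145, 16 + 17) = Gamma(159, 33).
Total count: 5 + 10 + 2 + 11 + 7 + 12 + 12 + 9 + 7 + 9 = 84.
Total exposure: 10 hours.
After the second batch: Gamma(159 + 84, 33 + 10) = Gamma(243, 43).
Posterior variance = α'/β'² = 243/1849.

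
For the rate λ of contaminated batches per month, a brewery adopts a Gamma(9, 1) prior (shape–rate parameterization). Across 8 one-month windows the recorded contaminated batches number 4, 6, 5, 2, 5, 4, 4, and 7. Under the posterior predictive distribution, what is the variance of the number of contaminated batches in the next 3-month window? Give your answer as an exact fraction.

Total count: 4 + 6 + 5 + 2 + 5 + 4 + 4 + 7 = 37.
Total exposure: 8 months.
Conjugate update: add total count to the shape and total exposure to the rate, giving Gamma(46, 9).
The posterior predictive for a window of length T is Negative Binomial with variance T·α'·(β'+T)/β'² = 3·46·12/81 = 184/9.

184/9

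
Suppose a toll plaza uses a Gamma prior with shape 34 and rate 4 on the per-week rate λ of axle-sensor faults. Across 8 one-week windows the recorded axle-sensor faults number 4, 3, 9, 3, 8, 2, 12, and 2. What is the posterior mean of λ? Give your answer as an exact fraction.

77/12

Total count: 4 + 3 + 9 + 3 + 8 + 2 + 12 + 2 = 43.
Total exposure: 8 weeks.
Gamma(α, β) with Poisson data over total exposure Σt gives posterior Gamma(α+Σx, β+Σt) = Gamma(77, 12).
Posterior mean = α'/β' = 77/12.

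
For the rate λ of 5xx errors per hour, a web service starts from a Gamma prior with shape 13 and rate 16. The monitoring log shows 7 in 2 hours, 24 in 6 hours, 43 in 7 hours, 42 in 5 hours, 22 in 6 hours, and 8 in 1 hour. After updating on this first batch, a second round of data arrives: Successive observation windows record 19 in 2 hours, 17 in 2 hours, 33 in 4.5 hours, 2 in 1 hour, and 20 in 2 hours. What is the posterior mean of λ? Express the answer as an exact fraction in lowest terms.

500/109

Total count: 7 + 24 + 43 + 42 + 22 + 8 = 146.
Total exposure: 2 + 6 + 7 + 5 + 6 + 1 = 27 hours.
After the first batch: Gamma(13 + 146, 16 + 27) = Gamma(159, 43).
Total count: 19 + 17 + 33 + 2 + 20 = 91.
Total exposure: 2 + 2 + 4.5 + 1 + 2 = 11.5 hours.
After the second batch: Gamma(159 + 91, 43 + 11.5) = Gamma(250, 109/2).
Posterior mean = α'/β' = 250/(109/2) = 500/109.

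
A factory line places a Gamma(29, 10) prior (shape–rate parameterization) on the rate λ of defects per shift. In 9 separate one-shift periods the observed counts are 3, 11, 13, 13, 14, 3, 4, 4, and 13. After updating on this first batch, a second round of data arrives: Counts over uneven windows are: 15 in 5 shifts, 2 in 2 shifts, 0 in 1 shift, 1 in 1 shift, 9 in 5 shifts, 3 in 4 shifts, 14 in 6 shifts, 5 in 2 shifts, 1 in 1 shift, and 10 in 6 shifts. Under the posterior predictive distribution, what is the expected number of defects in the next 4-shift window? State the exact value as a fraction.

167/13

Total count: 3 + 11 + 13 + 13 + 14 + 3 + 4 + 4 + 13 = 78.
Total exposure: 9 shifts.
After the first batch: Gamma(29 + 78, 10 + 9) = Gamma(107, 19).
Total count: 15 + 2 + 0 + 1 + 9 + 3 + 14 + 5 + 1 + 10 = 60.
Total exposure: 5 + 2 + 1 + 1 + 5 + 4 + 6 + 2 + 1 + 6 = 33 shifts.
After the second batch: Gamma(107 + 60, 19 + 33) = Gamma(167, 52).
Predictive mean over a 4-shift window = T·E[λ|data] = 4·167/52 = 167/13.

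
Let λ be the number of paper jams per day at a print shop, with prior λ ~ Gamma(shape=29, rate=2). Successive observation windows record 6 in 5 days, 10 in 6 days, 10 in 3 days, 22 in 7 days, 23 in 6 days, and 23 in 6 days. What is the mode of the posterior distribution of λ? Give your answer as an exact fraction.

122/35

Total count: 6 + 10 + 10 + 22 + 23 + 23 = 94.
Total exposure: 5 + 6 + 3 + 7 + 6 + 6 = 33 days.
Gamma(α, β) with Poisson data over total exposure Σt gives posterior Gamma(α+Σx, β+Σt) = Gamma(123, 35).
Posterior mode = (α'−1)/β' = 122/35.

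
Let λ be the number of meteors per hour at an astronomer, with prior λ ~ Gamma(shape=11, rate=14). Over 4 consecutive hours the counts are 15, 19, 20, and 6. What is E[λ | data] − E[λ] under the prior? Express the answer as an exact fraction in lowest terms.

Total count: 15 + 19 + 20 + 6 = 60.
Total exposure: 4 hours.
The Gamma prior is conjugate for the Poisson rate, so λ | data ~ Gamma(11+60, 14+4) = Gamma(71, 18).
Posterior mean = 71/18 = 71/18; prior mean = 11/14 = 11/14. Difference = 71/18 − 11/14 = 199/63.

199/63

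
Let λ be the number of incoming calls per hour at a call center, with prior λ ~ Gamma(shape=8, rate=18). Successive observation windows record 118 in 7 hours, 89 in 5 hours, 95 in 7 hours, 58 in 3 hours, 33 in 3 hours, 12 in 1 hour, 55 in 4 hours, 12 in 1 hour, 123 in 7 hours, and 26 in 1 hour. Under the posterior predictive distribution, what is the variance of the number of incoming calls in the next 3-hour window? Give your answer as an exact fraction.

12580/361

Total count: 118 + 89 + 95 + 58 + 33 + 12 + 55 + 12 + 123 + 26 = 621.
Total exposure: 7 + 5 + 7 + 3 + 3 + 1 + 4 + 1 + 7 + 1 = 39 hours.
Posterior: α' = 8 + 621 = 629, β' = 18 + 39 = 57.
The posterior predictive for a window of length T is Negative Binomial with variance T·α'·(β'+T)/β'² = 3·629·60/3249 = 12580/361.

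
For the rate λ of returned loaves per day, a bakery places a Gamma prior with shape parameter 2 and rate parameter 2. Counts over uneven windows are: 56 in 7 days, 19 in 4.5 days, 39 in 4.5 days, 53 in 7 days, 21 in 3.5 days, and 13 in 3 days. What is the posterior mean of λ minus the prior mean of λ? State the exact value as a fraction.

Total count: 56 + 19 + 39 + 53 + 21 + 13 = 201.
Total exposure: 7 + 4.5 + 4.5 + 7 + 3.5 + 3 = 29.5 days.
The Gamma prior is conjugate for the Poisson rate, so λ | data ~ Gamma(2+201, 2+29.5) = Gamma(203, 63/2).
Posterior mean = 203/(63/2) = 58/9; prior mean = 2/2 = 1. Difference = 58/9 − 1 = 49/9.

49/9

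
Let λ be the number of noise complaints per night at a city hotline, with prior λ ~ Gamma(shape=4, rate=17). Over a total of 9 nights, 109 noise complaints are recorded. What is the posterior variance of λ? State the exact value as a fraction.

113/676

Total count 109 over total exposure 9 nights.
The Gamma prior is conjugate for the Poisson rate, so λ | data ~ Gamma(4+109, 17+9) = Gamma(113, 26).
Posterior variance = α'/β'² = 113/676.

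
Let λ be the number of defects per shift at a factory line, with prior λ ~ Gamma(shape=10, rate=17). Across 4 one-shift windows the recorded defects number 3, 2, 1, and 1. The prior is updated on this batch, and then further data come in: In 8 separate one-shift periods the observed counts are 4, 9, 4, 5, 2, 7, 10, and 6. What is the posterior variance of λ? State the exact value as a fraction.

Total count: 3 + 2 + 1 + 1 = 7.
Total exposure: 4 shifts.
After the first batch: Gamma(10 + 7, 17 + 4) = Gamma(17, 21).
Total count: 4 + 9 + 4 + 5 + 2 + 7 + 10 + 6 = 47.
Total exposure: 8 shifts.
After the second batch: Gamma(17 + 47, 21 + 8) = Gamma(64, 29).
Posterior variance = α'/β'² = 64/841.

64/841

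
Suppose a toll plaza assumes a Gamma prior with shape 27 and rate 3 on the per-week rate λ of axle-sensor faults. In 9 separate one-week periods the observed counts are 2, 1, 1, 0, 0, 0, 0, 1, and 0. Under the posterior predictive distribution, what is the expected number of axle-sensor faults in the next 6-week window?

16

Total count: 2 + 1 + 1 + 0 + 0 + 0 + 0 + 1 + 0 = 5.
Total exposure: 9 weeks.
Conjugate update: add total count to the shape and total exposure to the rate, giving Gamma(32, 12).
Predictive mean over a 6-week window = T·E[λ|data] = 6·32/12 = 16.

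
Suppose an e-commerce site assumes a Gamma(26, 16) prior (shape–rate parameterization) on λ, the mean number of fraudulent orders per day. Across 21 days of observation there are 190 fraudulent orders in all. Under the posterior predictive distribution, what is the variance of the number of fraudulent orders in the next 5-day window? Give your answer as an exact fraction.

45360/1369

Total count 190 over total exposure 21 days.
Gamma(α, β) with Poisson data over total exposure Σt gives posterior Gamma(α+Σx, β+Σt) = Gamma(216, 37).
The posterior predictive for a window of length T is Negative Binomial with variance T·α'·(β'+T)/β'² = 5·216·42/1369 = 45360/1369.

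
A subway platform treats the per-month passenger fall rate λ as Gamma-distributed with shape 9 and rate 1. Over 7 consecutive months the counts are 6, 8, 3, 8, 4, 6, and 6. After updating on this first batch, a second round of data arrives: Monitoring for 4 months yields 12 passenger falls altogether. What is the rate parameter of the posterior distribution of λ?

Total count: 6 + 8 + 3 + 8 + 4 + 6 + 6 = 41.
Total exposure: 7 months.
After the first batch: Gamma(9 + 41, 1 + 7) = Gamma(50, 8).
Total count 12 over total exposure 4 months.
After the second batch: Gamma(50 + 12, 8 + 4) = Gamma(62, 12).

12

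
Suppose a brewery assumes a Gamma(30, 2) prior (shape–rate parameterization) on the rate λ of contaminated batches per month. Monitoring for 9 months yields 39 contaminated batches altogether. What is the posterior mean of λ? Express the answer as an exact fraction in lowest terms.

Total count 39 over total exposure 9 months.
Posterior: α' = 30 + 39 = 69, β' = 2 + 9 = 11.
Posterior mean = α'/β' = 69/11.

69/11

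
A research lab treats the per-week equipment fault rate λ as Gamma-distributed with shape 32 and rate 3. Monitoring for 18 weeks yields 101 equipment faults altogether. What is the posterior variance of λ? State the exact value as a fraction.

19/63

Total count 101 over total exposure 18 weeks.
Gamma(α, β) with Poisson data over total exposure Σt gives posterior Gamma(α+Σx, β+Σt) = Gamma(133, 21).
Posterior variance = α'/β'² = 133/441 = 19/63.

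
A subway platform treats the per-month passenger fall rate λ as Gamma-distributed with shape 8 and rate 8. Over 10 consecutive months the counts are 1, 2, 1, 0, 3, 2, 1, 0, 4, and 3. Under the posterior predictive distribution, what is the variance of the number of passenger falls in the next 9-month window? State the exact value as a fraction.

Total count: 1 + 2 + 1 + 0 + 3 + 2 + 1 + 0 + 4 + 3 = 17.
Total exposure: 10 months.
Gamma(α, β) with Poisson data over total exposure Σt gives posterior Gamma(α+Σx, β+Σt) = Gamma(25, 18).
The posterior predictive for a window of length T is Negative Binomial with variance T·α'·(β'+T)/β'² = 9·25·27/324 = 75/4.

75/4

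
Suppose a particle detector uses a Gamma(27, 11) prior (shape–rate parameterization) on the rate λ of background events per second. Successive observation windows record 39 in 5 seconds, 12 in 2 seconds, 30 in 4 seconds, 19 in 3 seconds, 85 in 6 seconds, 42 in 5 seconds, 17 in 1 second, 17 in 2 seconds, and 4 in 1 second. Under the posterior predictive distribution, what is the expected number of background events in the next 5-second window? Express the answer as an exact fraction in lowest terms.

Total count: 39 + 12 + 30 + 19 + 85 + 42 + 17 + 17 + 4 = 265.
Total exposure: 5 + 2 + 4 + 3 + 6 + 5 + 1 + 2 + 1 = 29 seconds.
Gamma(α, β) with Poisson data over total exposure Σt gives posterior Gamma(α+Σx, β+Σt) = Gamma(292, 40).
Predictive mean over a 5-second window = T·E[λ|data] = 5·292/40 = 73/2.

73/2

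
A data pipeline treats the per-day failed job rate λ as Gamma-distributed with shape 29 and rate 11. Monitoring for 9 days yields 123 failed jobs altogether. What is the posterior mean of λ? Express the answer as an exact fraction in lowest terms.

38/5

Total count 123 over total exposure 9 days.
Posterior: α' = 29 + 123 = 152, β' = 11 + 9 = 20.
Posterior mean = α'/β' = 152/20 = 38/5.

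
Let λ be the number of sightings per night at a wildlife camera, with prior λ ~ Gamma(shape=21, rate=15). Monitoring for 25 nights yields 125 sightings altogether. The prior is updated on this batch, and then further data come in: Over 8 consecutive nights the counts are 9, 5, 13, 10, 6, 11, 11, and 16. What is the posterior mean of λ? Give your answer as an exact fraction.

227/48

Total count 125 over total exposure 25 nights.
After the first batch: Gamma(21 + 125, 15 + 25) = Gamma(146, 40).
Total count: 9 + 5 + 13 + 10 + 6 + 11 + 11 + 16 = 81.
Total exposure: 8 nights.
After the second batch: Gamma(146 + 81, 40 + 8) = Gamma(227, 48).
Posterior mean = α'/β' = 227/48.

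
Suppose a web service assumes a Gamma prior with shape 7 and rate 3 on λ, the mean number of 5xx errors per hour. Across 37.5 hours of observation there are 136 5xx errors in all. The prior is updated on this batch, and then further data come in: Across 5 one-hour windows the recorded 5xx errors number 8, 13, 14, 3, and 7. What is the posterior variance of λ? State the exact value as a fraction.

752/8281

Total count 136 over total exposure 37.5 hours.
After the first batch: Gamma(7 + 136, 3 + 37.5) = Gamma(143, 81/2).
Total count: 8 + 13 + 14 + 3 + 7 = 45.
Total exposure: 5 hours.
After the second batch: Gamma(143 + 45, 81/2 + 5) = Gamma(188, 91/2).
Posterior variance = α'/β'² = 188/(8281/4) = 752/8281.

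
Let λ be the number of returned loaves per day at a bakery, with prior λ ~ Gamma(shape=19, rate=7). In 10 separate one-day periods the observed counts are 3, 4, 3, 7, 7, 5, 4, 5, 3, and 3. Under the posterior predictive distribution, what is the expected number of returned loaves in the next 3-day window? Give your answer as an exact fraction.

Total count: 3 + 4 + 3 + 7 + 7 + 5 + 4 + 5 + 3 + 3 = 44.
Total exposure: 10 days.
The Gamma prior is conjugate for the Poisson rate, so λ | data ~ Gamma(19+44, 7+10) = Gamma(63, 17).
Predictive mean over a 3-day window = T·E[λ|data] = 3·63/17 = 189/17.

189/17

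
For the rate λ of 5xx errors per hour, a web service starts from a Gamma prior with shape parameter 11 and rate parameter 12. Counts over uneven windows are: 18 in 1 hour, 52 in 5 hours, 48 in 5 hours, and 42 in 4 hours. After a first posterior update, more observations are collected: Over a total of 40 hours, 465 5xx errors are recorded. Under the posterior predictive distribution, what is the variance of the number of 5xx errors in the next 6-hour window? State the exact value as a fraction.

278568/4489

Total count: 18 + 52 + 48 + 42 = 160.
Total exposure: 1 + 5 + 5 + 4 = 15 hours.
After the first batch: Gamma(11 + 160, 12 + 15) = Gamma(171, 27).
Total count 465 over total exposure 40 hours.
After the second batch: Gamma(171 + 465, 27 + 40) = Gamma(636, 67).
The posterior predictive for a window of length T is Negative Binomial with variance T·α'·(β'+T)/β'² = 6·636·73/4489 = 278568/4489.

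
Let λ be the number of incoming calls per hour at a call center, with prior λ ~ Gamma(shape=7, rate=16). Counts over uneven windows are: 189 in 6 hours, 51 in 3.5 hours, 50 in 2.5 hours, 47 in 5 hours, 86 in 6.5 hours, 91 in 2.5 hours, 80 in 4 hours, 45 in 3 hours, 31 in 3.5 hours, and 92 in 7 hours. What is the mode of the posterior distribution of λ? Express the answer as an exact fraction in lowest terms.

1536/119

Total count: 189 + 51 + 50 + 47 + 86 + 91 + 80 + 45 + 31 + 92 = 762.
Total exposure: 6 + 3.5 + 2.5 + 5 + 6.5 + 2.5 + 4 + 3 + 3.5 + 7 = 43.5 hours.
Conjugate update: add total count to the shape and total exposure to the rate, giving Gamma(769, 119/2).
Posterior mode = (α'−1)/β' = 768/(119/2) = 1536/119.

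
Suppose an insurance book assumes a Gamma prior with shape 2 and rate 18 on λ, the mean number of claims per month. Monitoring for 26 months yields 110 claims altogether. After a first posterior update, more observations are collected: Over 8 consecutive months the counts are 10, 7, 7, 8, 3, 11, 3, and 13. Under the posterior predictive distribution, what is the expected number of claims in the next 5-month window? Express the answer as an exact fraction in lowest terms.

435/26

Total count 110 over total exposure 26 months.
After the first batch: Gamma(2 + 110, 18 + 26) = Gamma(112, 44).
Total count: 10 + 7 + 7 + 8 + 3 + 11 + 3 + 13 = 62.
Total exposure: 8 months.
After the second batch: Gamma(112 + 62, 44 + 8) = Gamma(174, 52).
Predictive mean over a 5-month window = T·E[λ|data] = 5·174/52 = 435/26.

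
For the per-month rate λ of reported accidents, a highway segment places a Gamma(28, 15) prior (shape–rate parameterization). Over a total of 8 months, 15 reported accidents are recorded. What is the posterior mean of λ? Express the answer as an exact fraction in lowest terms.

43/23

Total count 15 over total exposure 8 months.
Posterior: α' = 28 + 15 = 43, β' = 15 + 8 = 23.
Posterior mean = α'/β' = 43/23.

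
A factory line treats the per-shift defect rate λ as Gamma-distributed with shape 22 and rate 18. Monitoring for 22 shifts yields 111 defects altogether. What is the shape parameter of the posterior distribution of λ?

Total count 111 over total exposure 22 shifts.
Conjugate update: add total count to the shape and total exposure to the rate, giving Gamma(133, 40).

133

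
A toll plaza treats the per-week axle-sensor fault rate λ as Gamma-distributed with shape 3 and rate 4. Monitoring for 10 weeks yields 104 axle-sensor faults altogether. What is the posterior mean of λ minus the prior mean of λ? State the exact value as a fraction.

Total count 104 over total exposure 10 weeks.
Gamma(α, β) with Poisson data over total exposure Σt gives posterior Gamma(α+Σx, β+Σt) = Gamma(107, 14).
Posterior mean = 107/14 = 107/14; prior mean = 3/4 = 3/4. Difference = 107/14 − 3/4 = 193/28.

193/28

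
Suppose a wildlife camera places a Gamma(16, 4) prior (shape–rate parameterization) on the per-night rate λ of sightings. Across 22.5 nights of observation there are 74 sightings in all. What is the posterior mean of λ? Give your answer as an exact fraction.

Total count 74 over total exposure 22.5 nights.
Gamma(α, β) with Poisson data over total exposure Σt gives posterior Gamma(α+Σx, β+Σt) = Gamma(90, 53/2).
Posterior mean = α'/β' = 90/(53/2) = 180/53.

180/53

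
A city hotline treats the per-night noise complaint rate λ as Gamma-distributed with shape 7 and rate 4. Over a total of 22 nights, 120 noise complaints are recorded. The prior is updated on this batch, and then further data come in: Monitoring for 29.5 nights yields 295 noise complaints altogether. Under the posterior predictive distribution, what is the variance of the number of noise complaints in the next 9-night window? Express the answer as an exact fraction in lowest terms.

Total count 120 over total exposure 22 nights.
After the first batch: Gamma(7 + 120, 4 + 22) = Gamma(127, 26).
Total count 295 over total exposure 29.5 nights.
After the second batch: Gamma(127 + 295, 26 + 29.5) = Gamma(422, 111/2).
The posterior predictive for a window of length T is Negative Binomial with variance T·α'·(β'+T)/β'² = 9·422·(129/2)/(12321/4) = 108876/1369.

108876/1369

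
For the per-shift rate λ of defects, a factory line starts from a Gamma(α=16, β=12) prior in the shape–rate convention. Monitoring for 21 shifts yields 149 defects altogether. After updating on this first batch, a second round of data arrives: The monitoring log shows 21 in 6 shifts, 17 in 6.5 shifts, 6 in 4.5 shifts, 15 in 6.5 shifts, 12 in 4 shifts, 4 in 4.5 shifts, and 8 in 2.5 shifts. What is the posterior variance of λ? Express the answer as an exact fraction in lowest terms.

992/18225

Total count 149 over total exposure 21 shifts.
After the first batch: Gamma(16 + 149, 12 + 21) = Gamma(165, 33).
Total count: 21 + 17 + 6 + 15 + 12 + 4 + 8 = 83.
Total exposure: 6 + 6.5 + 4.5 + 6.5 + 4 + 4.5 + 2.5 = 34.5 shifts.
After the second batch: Gamma(165 + 83, 33 + 34.5) = Gamma(248, 135/2).
Posterior variance = α'/β'² = 248/(18225/4) = 992/18225.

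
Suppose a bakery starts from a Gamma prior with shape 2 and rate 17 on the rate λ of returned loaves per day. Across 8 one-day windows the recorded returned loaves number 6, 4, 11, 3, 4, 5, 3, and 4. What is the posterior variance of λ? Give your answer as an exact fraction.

42/625

Total count: 6 + 4 + 11 + 3 + 4 + 5 + 3 + 4 = 40.
Total exposure: 8 days.
Gamma(α, β) with Poisson data over total exposure Σt gives posterior Gamma(α+Σx, β+Σt) = Gamma(42, 25).
Posterior variance = α'/β'² = 42/625.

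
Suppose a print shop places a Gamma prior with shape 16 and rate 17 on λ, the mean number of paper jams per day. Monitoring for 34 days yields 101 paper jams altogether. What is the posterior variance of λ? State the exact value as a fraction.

13/289

Total count 101 over total exposure 34 days.
Conjugate update: add total count to the shape and total exposure to the rate, giving Gamma(117, 51).
Posterior variance = α'/β'² = 117/2601 = 13/289.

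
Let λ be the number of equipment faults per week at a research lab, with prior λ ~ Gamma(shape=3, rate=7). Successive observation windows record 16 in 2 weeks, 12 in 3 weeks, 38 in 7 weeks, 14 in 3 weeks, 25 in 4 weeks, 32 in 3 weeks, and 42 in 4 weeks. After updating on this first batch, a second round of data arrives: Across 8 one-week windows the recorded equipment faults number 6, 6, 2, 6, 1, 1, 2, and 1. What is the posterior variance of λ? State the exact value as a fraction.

Total count: 16 + 12 + 38 + 14 + 25 + 32 + 42 = 179.
Total exposure: 2 + 3 + 7 + 3 + 4 + 3 + 4 = 26 weeks.
After the first batch: Gamma(3 + 179, 7 + 26) = Gamma(182, 33).
Total count: 6 + 6 + 2 + 6 + 1 + 1 + 2 + 1 = 25.
Total exposure: 8 weeks.
After the second batch: Gamma(182 + 25, 33 + 8) = Gamma(207, 41).
Posterior variance = α'/β'² = 207/1681.

207/1681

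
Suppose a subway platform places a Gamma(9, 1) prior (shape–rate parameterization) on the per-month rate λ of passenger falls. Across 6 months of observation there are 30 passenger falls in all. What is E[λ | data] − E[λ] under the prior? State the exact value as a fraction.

Total count 30 over total exposure 6 months.
Posterior: α' = 9 + 30 = 39, β' = 1 + 6 = 7.
Posterior mean = 39/7 = 39/7; prior mean = 9/1 = 9. Difference = 39/7 − 9 = -24/7.

-24/7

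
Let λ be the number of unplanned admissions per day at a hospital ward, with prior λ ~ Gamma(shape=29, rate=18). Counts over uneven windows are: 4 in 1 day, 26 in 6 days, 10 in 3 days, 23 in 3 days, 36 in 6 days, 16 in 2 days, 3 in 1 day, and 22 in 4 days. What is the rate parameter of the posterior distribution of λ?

Total count: 4 + 26 + 10 + 23 + 36 + 16 + 3 + 22 = 140.
Total exposure: 1 + 6 + 3 + 3 + 6 + 2 + 1 + 4 = 26 days.
Posterior: α' = 29 + 140 = 169, β' = 18 + 26 = 44.

44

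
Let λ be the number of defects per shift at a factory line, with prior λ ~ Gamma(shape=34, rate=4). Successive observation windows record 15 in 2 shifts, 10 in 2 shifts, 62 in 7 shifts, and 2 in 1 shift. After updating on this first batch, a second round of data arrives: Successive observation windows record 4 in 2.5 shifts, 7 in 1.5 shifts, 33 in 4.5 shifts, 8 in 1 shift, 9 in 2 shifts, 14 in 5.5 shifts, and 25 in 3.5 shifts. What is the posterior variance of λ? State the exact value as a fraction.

Total count: 15 + 10 + 62 + 2 = 89.
Total exposure: 2 + 2 + 7 + 1 = 12 shifts.
After the first batch: Gamma(34 + 89, 4 + 12) = Gamma(123, 16).
Total count: 4 + 7 + 33 + 8 + 9 + 14 + 25 = 100.
Total exposure: 2.5 + 1.5 + 4.5 + 1 + 2 + 5.5 + 3.5 = 20.5 shifts.
After the second batch: Gamma(123 + 100, 16 + 20.5) = Gamma(223, 73/2).
Posterior variance = α'/β'² = 223/(5329/4) = 892/5329.

892/5329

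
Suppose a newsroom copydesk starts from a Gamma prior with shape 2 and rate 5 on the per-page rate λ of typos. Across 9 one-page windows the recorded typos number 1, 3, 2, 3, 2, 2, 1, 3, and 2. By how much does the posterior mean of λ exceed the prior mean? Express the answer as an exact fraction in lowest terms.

11/10

Total count: 1 + 3 + 2 + 3 + 2 + 2 + 1 + 3 + 2 = 19.
Total exposure: 9 pages.
Posterior: α' = 2 + 19 = 21, β' = 5 + 9 = 14.
Posterior mean = 21/14 = 3/2; prior mean = 2/5 = 2/5. Difference = 3/2 − 2/5 = 11/10.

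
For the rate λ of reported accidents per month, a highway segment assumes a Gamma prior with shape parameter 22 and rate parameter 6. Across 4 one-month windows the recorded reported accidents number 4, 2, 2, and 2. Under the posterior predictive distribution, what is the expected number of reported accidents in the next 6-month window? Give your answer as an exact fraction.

Total count: 4 + 2 + 2 + 2 = 10.
Total exposure: 4 months.
Conjugate update: add total count to the shape and total exposure to the rate, giving Gamma(32, 10).
Predictive mean over a 6-month window = T·E[λ|data] = 6·32/10 = 96/5.

96/5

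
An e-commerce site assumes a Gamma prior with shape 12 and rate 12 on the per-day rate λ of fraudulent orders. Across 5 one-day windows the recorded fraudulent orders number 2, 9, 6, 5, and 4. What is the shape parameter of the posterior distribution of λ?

Total count: 2 + 9 + 6 + 5 + 4 = 26.
Total exposure: 5 days.
The Gamma prior is conjugate for the Poisson rate, so λ | data ~ Gamma(12+26, 12+5) = Gamma(38, 17).

38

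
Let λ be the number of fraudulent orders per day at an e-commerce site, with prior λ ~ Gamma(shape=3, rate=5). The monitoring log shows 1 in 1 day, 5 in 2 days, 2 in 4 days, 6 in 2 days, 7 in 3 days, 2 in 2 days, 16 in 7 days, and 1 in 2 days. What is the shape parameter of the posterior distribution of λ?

43

Total count: 1 + 5 + 2 + 6 + 7 + 2 + 16 + 1 = 40.
Total exposure: 1 + 2 + 4 + 2 + 3 + 2 + 7 + 2 = 23 days.
The Gamma prior is conjugate for the Poisson rate, so λ | data ~ Gamma(3+40, 5+23) = Gamma(43, 28).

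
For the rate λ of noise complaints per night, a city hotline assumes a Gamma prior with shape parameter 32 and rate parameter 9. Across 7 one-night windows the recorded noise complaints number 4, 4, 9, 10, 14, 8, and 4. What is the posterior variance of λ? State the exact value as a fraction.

Total count: 4 + 4 + 9 + 10 + 14 + 8 + 4 = 53.
Total exposure: 7 nights.
By Gamma–Poisson conjugacy, the posterior is Gamma(α + Σx, β + Σt) = Gamma(32 + 53, 9 + 7) = Gamma(85, 16).
Posterior variance = α'/β'² = 85/256.

85/256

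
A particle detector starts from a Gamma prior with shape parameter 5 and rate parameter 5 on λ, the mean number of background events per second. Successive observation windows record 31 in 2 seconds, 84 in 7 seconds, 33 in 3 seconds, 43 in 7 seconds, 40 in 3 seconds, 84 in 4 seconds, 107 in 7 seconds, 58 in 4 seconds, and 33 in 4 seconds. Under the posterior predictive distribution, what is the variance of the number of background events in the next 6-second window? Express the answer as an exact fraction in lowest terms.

40404/529

Total count: 31 + 84 + 33 + 43 + 40 + 84 + 107 + 58 + 33 = 513.
Total exposure: 2 + 7 + 3 + 7 + 3 + 4 + 7 + 4 + 4 = 41 seconds.
Posterior: α' = 5 + 513 = 518, β' = 5 + 41 = 46.
The posterior predictive for a window of length T is Negative Binomial with variance T·α'·(β'+T)/β'² = 6·518·52/2116 = 40404/529.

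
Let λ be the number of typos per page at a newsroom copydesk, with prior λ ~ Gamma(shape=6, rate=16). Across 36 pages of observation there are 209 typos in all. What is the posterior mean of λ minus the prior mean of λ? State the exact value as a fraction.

391/104

Total count 209 over total exposure 36 pages.
Conjugate update: add total count to the shape and total exposure to the rate, giving Gamma(215, 52).
Posterior mean = 215/52 = 215/52; prior mean = 6/16 = 3/8. Difference = 215/52 − 3/8 = 391/104.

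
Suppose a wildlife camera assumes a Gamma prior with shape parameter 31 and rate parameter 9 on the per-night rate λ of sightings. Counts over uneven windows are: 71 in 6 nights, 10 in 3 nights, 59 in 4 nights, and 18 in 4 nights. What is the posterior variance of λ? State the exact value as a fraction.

Total count: 71 + 10 + 59 + 18 = 158.
Total exposure: 6 + 3 + 4 + 4 = 17 nights.
The Gamma prior is conjugate for the Poisson rate, so λ | data ~ Gamma(31+158, 9+17) = Gamma(189, 26).
Posterior variance = α'/β'² = 189/676.

189/676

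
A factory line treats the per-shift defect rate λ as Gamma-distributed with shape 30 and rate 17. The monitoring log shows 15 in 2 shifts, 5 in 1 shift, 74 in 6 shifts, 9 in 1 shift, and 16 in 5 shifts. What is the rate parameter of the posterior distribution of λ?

32

Total count: 15 + 5 + 74 + 9 + 16 = 119.
Total exposure: 2 + 1 + 6 + 1 + 5 = 15 shifts.
By Gamma–Poisson conjugacy, the posterior is Gamma(α + Σx, β + Σt) = Gamma(30 + 119, 17 + 15) = Gamma(149, 32).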